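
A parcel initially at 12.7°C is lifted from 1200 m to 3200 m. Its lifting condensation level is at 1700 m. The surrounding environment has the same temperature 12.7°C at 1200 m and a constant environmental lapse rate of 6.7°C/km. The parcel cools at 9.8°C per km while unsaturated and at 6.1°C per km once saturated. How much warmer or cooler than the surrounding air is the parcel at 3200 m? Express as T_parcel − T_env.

-0.65°C (parcel cooler than environment)

Parcel:
  From 1200 m to 1700 m (dry): cools by 9.8 × 0.5 = 4.9°C, giving 7.8°C.
  From 1700 m to 3200 m (saturated): cools by 6.1 × 1.5 = 9.15°C, giving -1.35°C.
Environment:
  From 1200 m to 3200 m (environment): cools by 6.7 × 2 = 13.4°C, giving -0.7°C.
T_parcel − T_env = -1.35 − (-0.7) = -0.65°C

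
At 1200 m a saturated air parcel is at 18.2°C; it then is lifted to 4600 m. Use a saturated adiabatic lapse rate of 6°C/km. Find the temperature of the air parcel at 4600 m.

-2.2°C

1200 → 4600 m (saturated adiabatic, 6°C/km): ΔT = -6 × 3.4 = -20.4°C → T = -2.2°C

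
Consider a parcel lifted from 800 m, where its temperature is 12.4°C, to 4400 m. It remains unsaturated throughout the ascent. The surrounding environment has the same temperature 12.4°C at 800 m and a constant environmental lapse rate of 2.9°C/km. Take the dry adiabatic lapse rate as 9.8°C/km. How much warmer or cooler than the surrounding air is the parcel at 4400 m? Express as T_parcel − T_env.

Parcel:
  Dry to 4400 m: -9.8 × 3.6 km = -35.28°C, so T = -22.88°C.
Environment:
  Environment to 4400 m: -2.9 × 3.6 km = -10.44°C, so T = 1.96°C.
T_parcel − T_env = -22.88 − 1.96 = -24.84°C

-24.84°C (parcel cooler than environment)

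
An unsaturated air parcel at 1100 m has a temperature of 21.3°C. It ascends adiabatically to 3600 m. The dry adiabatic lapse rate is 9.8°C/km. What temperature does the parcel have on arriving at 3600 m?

-3.2°C

From 1100 m to 3600 m (dry adiabatic): cools by 9.8 × 2.5 = 24.5°C, giving -3.2°C.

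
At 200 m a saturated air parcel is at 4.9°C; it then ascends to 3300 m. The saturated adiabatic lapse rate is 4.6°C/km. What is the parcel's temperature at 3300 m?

200 → 3300 m (saturated adiabatic, 4.6°C/km): ΔT = -4.6 × 3.1 = -14.26°C → T = -9.36°C

-9.36°C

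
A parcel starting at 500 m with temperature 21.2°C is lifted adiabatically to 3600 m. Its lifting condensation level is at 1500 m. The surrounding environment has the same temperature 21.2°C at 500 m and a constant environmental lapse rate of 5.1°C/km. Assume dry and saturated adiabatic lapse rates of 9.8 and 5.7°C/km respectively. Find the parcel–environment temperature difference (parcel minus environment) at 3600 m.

Parcel:
  Dry to 1500 m: -9.8 × 1 km = -9.8°C, so T = 11.4°C.
  Saturated to 3600 m: -5.7 × 2.1 km = -11.97°C, so T = -0.57°C.
Environment:
  Environment to 3600 m: -5.1 × 3.1 km = -15.81°C, so T = 5.39°C.
T_parcel − T_env = -0.57 − 5.39 = -5.96°C

-5.96°C (parcel cooler than environment)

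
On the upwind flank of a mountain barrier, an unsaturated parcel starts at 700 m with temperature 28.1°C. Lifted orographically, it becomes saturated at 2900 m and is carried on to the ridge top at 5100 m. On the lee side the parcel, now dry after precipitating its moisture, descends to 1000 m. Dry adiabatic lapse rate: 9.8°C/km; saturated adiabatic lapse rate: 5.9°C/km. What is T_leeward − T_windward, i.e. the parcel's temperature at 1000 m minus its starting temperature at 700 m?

+5.64°C

Dry to 2900 m: -9.8 × 2.2 km = -21.56°C, so T = 6.54°C.
Saturated to 5100 m: -5.9 × 2.2 km = -12.98°C, so T = -6.44°C.
Dry descent to 1000 m: +9.8 × 4.1 km = +40.18°C, so T = 33.74°C.
Net change vs windward start: 33.74 − 28.1 = +5.64°C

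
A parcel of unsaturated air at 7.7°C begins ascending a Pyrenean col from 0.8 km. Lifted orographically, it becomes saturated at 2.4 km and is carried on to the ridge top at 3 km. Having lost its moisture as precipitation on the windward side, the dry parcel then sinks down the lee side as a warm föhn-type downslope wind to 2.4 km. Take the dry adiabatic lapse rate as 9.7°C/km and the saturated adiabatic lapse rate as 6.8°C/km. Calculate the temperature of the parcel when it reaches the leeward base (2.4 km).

-6.08°C

From 800 m to 2400 m (dry): cools by 9.7 × 1.6 = 15.52°C, giving -7.82°C.
From 2400 m to 3000 m (saturated): cools by 6.8 × 0.6 = 4.08°C, giving -11.9°C.
From 3000 m to 2400 m (dry descent): warms by 9.7 × 0.6 = 5.82°C, giving -6.08°C.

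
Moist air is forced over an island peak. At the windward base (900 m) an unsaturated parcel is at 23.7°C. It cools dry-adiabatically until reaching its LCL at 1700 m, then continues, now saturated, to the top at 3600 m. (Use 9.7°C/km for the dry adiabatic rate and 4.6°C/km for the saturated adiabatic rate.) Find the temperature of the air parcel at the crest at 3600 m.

900–1700 m, dry: Δz = 0.8 km ⇒ ΔT = -7.76°C; T = 15.94°C
1700–3600 m, saturated: Δz = 1.9 km ⇒ ΔT = -8.74°C; T = 7.2°C

7.2°C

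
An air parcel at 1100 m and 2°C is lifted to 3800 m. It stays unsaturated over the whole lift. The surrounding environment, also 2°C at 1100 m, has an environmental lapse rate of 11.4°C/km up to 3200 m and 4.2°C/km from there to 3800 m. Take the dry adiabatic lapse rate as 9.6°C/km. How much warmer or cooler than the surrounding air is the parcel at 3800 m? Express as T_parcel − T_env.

+0.54°C (parcel warmer than environment)

Parcel:
  Dry to 3800 m: -9.6 × 2.7 km = -25.92°C, so T = -23.92°C.
Environment:
  Environment, lower layer to 3200 m: -11.4 × 2.1 km = -23.94°C, so T = -21.94°C.
  Environment, upper layer to 3800 m: -4.2 × 0.6 km = -2.52°C, so T = -24.46°C.
T_parcel − T_env = -23.92 − (-24.46) = +0.54°C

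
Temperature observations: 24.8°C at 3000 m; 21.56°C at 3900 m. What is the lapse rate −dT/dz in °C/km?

Γ = −ΔT/Δz = (24.8 − 21.56) / (3900 − 3000) m
  = 3.24°C / 0.9 km = 3.6°C/km

3.6°C/km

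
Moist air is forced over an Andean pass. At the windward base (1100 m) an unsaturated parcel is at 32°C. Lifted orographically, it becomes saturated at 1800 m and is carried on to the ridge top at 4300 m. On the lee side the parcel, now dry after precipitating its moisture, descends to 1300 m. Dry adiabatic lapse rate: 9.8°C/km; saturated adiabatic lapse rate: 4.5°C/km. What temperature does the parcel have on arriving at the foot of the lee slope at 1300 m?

43.29°C

From 1100 m to 1800 m (dry): cools by 9.8 × 0.7 = 6.86°C, giving 25.14°C.
From 1800 m to 4300 m (saturated): cools by 4.5 × 2.5 = 11.25°C, giving 13.89°C.
From 4300 m to 1300 m (dry descent): warms by 9.8 × 3 = 29.4°C, giving 43.29°C.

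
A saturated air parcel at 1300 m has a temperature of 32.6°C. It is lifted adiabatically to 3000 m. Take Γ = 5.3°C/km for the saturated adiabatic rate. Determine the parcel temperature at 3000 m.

Saturated adiabatic to 3000 m: -5.3 × 1.7 km = -9.01°C, so T = 23.59°C.

23.59°C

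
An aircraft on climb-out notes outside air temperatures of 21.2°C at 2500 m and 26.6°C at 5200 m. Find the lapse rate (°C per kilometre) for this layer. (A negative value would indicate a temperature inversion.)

Γ = −ΔT/Δz = (21.2 − 26.6) / (5200 − 2500) m
  = -5.4°C / 2.7 km = -2°C/km

-2°C/km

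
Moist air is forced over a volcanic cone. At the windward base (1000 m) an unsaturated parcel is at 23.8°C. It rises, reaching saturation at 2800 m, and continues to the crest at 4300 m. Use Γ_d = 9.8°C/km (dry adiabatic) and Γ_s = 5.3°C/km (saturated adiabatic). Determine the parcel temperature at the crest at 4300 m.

-1.79°C

1000 → 2800 m (dry, 9.8°C/km): ΔT = -9.8 × 1.8 = -17.64°C → T = 6.16°C
2800 → 4300 m (saturated, 5.3°C/km): ΔT = -5.3 × 1.5 = -7.95°C → T = -1.79°C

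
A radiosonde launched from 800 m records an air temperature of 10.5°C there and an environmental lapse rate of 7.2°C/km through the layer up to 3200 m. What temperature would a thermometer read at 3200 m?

-6.78°C

Environmental to 3200 m: -7.2 × 2.4 km = -17.28°C, so T = -6.78°C.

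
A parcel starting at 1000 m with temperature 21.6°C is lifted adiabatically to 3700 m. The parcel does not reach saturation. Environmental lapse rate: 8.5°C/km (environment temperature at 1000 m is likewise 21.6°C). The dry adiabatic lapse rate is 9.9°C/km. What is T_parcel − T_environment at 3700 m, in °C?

Parcel:
  1000–3700 m, dry: Δz = 2.7 km ⇒ ΔT = -26.73°C; T = -5.13°C
Environment:
  1000–3700 m, environment: Δz = 2.7 km ⇒ ΔT = -22.95°C; T = -1.35°C
T_parcel − T_env = -5.13 − (-1.35) = -3.78°C

-3.78°C (parcel cooler than environment)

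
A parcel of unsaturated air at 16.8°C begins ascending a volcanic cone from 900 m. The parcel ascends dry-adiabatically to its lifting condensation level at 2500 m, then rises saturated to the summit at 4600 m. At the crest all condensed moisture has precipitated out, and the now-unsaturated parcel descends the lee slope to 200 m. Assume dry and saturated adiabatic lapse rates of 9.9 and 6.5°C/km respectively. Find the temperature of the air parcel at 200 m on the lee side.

30.87°C

From 900 m to 2500 m (dry): cools by 9.9 × 1.6 = 15.84°C, giving 0.96°C.
From 2500 m to 4600 m (saturated): cools by 6.5 × 2.1 = 13.65°C, giving -12.69°C.
From 4600 m to 200 m (dry descent): warms by 9.9 × 4.4 = 43.56°C, giving 30.87°C.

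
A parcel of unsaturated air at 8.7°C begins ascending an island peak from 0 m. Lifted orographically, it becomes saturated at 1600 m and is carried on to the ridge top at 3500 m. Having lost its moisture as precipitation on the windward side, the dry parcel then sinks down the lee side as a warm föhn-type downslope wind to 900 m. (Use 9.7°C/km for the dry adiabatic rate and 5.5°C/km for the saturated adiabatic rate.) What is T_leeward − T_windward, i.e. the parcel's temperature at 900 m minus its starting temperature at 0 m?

0 → 1600 m (dry, 9.7°C/km): ΔT = -9.7 × 1.6 = -15.52°C → T = -6.82°C
1600 → 3500 m (saturated, 5.5°C/km): ΔT = -5.5 × 1.9 = -10.45°C → T = -17.27°C
3500 → 900 m (dry descent, 9.7°C/km): ΔT = +9.7 × 2.6 = +25.22°C → T = 7.95°C
Net change vs windward start: 7.95 − 8.7 = -0.75°C

-0.75°C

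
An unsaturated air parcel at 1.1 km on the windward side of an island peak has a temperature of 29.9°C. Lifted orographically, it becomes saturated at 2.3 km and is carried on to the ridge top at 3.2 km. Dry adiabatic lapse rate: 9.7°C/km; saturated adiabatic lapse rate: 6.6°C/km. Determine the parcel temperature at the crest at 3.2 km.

12.32°C

1100–2300 m, dry: Δz = 1.2 km ⇒ ΔT = -11.64°C; T = 18.26°C
2300–3200 m, saturated: Δz = 0.9 km ⇒ ΔT = -5.94°C; T = 12.32°C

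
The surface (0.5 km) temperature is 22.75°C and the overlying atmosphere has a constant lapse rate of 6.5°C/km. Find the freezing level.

4 km

Height above start = (22.75 − 0) / 6.5 = 3.5 km
Altitude = 500 m + 3500 m = 4000 m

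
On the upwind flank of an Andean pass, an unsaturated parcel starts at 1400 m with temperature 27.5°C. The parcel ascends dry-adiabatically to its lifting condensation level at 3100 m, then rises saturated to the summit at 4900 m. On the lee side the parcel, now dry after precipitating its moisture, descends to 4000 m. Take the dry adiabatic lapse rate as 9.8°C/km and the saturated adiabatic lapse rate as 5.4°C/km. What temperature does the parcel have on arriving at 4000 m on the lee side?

1400–3100 m, dry: Δz = 1.7 km ⇒ ΔT = -16.66°C; T = 10.84°C
3100–4900 m, saturated: Δz = 1.8 km ⇒ ΔT = -9.72°C; T = 1.12°C
4900–4000 m, dry descent: Δz = 0.9 km ⇒ ΔT = +8.82°C; T = 9.94°C

9.94°C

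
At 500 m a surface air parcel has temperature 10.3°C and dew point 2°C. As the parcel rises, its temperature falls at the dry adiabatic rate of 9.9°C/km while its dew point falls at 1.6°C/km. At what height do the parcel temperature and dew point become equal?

T and T_d converge at 9.9 − 1.6 = 8.3°C per km
Height above start = (10.3 − 2) / 8.3 = 1 km
LCL altitude = 500 m + 1000 m = 1500 m

1500 m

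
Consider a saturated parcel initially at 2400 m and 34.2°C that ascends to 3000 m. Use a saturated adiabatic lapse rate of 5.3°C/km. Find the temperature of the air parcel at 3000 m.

Saturated adiabatic to 3000 m: -5.3 × 0.6 km = -3.18°C, so T = 31.02°C.

31.02°C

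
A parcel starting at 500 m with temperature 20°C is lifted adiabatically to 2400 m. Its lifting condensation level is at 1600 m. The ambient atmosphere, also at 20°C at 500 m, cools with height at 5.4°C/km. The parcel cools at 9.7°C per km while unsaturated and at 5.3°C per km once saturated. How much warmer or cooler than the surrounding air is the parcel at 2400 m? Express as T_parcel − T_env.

-4.65°C (parcel cooler than environment)

Parcel:
  500–1600 m, dry: Δz = 1.1 km ⇒ ΔT = -10.67°C; T = 9.33°C
  1600–2400 m, saturated: Δz = 0.8 km ⇒ ΔT = -4.24°C; T = 5.09°C
Environment:
  500–2400 m, environment: Δz = 1.9 km ⇒ ΔT = -10.26°C; T = 9.74°C
T_parcel − T_env = 5.09 − 9.74 = -4.65°C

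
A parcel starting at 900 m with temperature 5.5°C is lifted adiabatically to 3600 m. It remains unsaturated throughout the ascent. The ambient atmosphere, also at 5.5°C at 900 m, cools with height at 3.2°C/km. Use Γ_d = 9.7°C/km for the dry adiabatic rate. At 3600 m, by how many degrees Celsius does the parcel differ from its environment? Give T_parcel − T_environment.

-17.55°C (parcel cooler than environment)

Parcel:
  From 900 m to 3600 m (dry): cools by 9.7 × 2.7 = 26.19°C, giving -20.69°C.
Environment:
  From 900 m to 3600 m (environment): cools by 3.2 × 2.7 = 8.64°C, giving -3.14°C.
T_parcel − T_env = -20.69 − (-3.14) = -17.55°C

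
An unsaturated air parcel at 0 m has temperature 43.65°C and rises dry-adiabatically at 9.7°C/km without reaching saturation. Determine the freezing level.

Height above start = (43.65 − 0) / 9.7 = 4.5 km
Altitude = 0 m + 4500 m = 4500 m

4500 m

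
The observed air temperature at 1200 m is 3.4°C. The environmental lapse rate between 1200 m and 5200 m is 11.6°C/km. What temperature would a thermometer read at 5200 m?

From 1200 m to 5200 m (environmental): cools by 11.6 × 4 = 46.4°C, giving -43°C.

-43°C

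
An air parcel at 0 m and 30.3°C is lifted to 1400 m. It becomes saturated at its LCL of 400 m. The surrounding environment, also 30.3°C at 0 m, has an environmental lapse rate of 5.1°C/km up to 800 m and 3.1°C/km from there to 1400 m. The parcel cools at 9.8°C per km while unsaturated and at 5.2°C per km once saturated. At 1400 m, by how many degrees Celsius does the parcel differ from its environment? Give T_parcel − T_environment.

-3.18°C (parcel cooler than environment)

Parcel:
  From 0 m to 400 m (dry): cools by 9.8 × 0.4 = 3.92°C, giving 26.38°C.
  From 400 m to 1400 m (saturated): cools by 5.2 × 1 = 5.2°C, giving 21.18°C.
Environment:
  From 0 m to 800 m (environment, lower layer): cools by 5.1 × 0.8 = 4.08°C, giving 26.22°C.
  From 800 m to 1400 m (environment, upper layer): cools by 3.1 × 0.6 = 1.86°C, giving 24.36°C.
T_parcel − T_env = 21.18 − 24.36 = -3.18°C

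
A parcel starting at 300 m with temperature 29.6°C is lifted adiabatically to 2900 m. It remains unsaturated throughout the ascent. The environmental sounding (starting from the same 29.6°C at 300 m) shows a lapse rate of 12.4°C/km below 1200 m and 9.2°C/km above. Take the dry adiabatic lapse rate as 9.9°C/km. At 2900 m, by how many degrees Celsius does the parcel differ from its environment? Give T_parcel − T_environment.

Parcel:
  From 300 m to 2900 m (dry): cools by 9.9 × 2.6 = 25.74°C, giving 3.86°C.
Environment:
  From 300 m to 1200 m (environment, lower layer): cools by 12.4 × 0.9 = 11.16°C, giving 18.44°C.
  From 1200 m to 2900 m (environment, upper layer): cools by 9.2 × 1.7 = 15.64°C, giving 2.8°C.
T_parcel − T_env = 3.86 − 2.8 = +1.06°C

+1.06°C (parcel warmer than environment)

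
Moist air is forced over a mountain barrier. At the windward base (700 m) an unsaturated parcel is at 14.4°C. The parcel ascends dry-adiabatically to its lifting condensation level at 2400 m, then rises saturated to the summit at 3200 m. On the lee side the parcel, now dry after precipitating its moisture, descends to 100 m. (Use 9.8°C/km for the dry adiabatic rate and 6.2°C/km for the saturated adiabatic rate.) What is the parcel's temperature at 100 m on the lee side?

Dry to 2400 m: -9.8 × 1.7 km = -16.66°C, so T = -2.26°C.
Saturated to 3200 m: -6.2 × 0.8 km = -4.96°C, so T = -7.22°C.
Dry descent to 100 m: +9.8 × 3.1 km = +30.38°C, so T = 23.16°C.

23.16°C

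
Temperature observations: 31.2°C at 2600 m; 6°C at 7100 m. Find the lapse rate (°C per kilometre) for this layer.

Γ = −ΔT/Δz = (31.2 − 6) / (7100 − 2600) m
  = 25.2°C / 4.5 km = 5.6°C/km

5.6°C/km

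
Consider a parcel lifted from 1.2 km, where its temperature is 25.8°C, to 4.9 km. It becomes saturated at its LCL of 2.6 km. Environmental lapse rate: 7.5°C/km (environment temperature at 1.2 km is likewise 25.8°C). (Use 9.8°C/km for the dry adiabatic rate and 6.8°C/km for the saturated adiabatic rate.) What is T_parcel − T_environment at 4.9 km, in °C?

-1.61°C (parcel cooler than environment)

Parcel:
  1200 → 2600 m (dry, 9.8°C/km): ΔT = -9.8 × 1.4 = -13.72°C → T = 12.08°C
  2600 → 4900 m (saturated, 6.8°C/km): ΔT = -6.8 × 2.3 = -15.64°C → T = -3.56°C
Environment:
  1200 → 4900 m (environment, 7.5°C/km): ΔT = -7.5 × 3.7 = -27.75°C → T = -1.95°C
T_parcel − T_env = -3.56 − (-1.95) = -1.61°C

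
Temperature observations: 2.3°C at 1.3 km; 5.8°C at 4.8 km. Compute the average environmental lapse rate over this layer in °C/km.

Γ = −ΔT/Δz = (2.3 − 5.8) / (4800 − 1300) m
  = -3.5°C / 3.5 km = -1°C/km

-1°C/km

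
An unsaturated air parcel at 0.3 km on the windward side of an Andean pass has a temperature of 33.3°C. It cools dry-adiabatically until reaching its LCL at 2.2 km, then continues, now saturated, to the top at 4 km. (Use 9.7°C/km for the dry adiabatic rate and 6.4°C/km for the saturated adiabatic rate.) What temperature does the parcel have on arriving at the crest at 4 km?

3.35°C

300 → 2200 m (dry, 9.7°C/km): ΔT = -9.7 × 1.9 = -18.43°C → T = 14.87°C
2200 → 4000 m (saturated, 6.4°C/km): ΔT = -6.4 × 1.8 = -11.52°C → T = 3.35°C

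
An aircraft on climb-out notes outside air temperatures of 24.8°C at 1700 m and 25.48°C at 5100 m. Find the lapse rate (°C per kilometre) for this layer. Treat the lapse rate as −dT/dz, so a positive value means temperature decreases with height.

-0.2°C/km

Γ = −ΔT/Δz = (24.8 − 25.48) / (5100 − 1700) m
  = -0.68°C / 3.4 km = -0.2°C/km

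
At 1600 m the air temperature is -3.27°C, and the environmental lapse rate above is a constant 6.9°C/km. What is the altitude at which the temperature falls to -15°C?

3300 m

Height above start = (-3.27 − (-15)) / 6.9 = 1.7 km
Altitude = 1600 m + 1700 m = 3300 m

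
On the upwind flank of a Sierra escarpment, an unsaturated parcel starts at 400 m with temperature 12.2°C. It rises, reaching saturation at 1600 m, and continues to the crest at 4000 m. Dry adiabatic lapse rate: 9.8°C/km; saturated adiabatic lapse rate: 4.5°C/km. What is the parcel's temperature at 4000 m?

-10.36°C

400–1600 m, dry: Δz = 1.2 km ⇒ ΔT = -11.76°C; T = 0.44°C
1600–4000 m, saturated: Δz = 2.4 km ⇒ ΔT = -10.8°C; T = -10.36°C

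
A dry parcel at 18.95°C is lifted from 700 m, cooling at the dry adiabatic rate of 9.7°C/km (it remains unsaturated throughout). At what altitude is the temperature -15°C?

4200 m

Height above start = (18.95 − (-15)) / 9.7 = 3.5 km
Altitude = 700 m + 3500 m = 4200 m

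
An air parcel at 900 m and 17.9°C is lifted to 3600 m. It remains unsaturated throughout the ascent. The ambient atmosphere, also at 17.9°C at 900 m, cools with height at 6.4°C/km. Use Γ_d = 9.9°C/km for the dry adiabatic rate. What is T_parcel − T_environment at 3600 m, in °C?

-9.45°C (parcel cooler than environment)

Parcel:
  900–3600 m, dry: Δz = 2.7 km ⇒ ΔT = -26.73°C; T = -8.83°C
Environment:
  900–3600 m, environment: Δz = 2.7 km ⇒ ΔT = -17.28°C; T = 0.62°C
T_parcel − T_env = -8.83 − 0.62 = -9.45°C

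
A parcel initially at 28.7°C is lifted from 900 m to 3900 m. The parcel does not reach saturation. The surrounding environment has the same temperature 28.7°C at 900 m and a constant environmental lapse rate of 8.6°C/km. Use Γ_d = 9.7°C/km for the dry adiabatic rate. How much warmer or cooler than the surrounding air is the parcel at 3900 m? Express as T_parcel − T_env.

Parcel:
  900 → 3900 m (dry, 9.7°C/km): ΔT = -9.7 × 3 = -29.1°C → T = -0.4°C
Environment:
  900 → 3900 m (environment, 8.6°C/km): ΔT = -8.6 × 3 = -25.8°C → T = 2.9°C
T_parcel − T_env = -0.4 − 2.9 = -3.3°C

-3.3°C (parcel cooler than environment)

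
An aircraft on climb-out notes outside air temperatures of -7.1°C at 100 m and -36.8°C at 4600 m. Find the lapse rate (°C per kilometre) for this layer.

Γ = −ΔT/Δz = (-7.1 − (-36.8)) / (4600 − 100) m
  = 29.7°C / 4.5 km = 6.6°C/km

6.6°C/km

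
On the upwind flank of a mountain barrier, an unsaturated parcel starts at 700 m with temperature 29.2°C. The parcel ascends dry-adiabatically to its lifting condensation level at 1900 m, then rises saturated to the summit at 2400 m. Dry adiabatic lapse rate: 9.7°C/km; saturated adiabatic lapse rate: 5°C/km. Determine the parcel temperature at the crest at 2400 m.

700–1900 m, dry: Δz = 1.2 km ⇒ ΔT = -11.64°C; T = 17.56°C
1900–2400 m, saturated: Δz = 0.5 km ⇒ ΔT = -2.5°C; T = 15.06°C

15.06°C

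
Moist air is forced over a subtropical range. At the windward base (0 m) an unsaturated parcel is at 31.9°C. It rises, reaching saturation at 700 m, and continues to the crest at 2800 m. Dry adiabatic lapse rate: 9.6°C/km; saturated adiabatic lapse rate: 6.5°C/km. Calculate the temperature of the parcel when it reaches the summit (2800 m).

0–700 m, dry: Δz = 0.7 km ⇒ ΔT = -6.72°C; T = 25.18°C
700–2800 m, saturated: Δz = 2.1 km ⇒ ΔT = -13.65°C; T = 11.53°C

11.53°C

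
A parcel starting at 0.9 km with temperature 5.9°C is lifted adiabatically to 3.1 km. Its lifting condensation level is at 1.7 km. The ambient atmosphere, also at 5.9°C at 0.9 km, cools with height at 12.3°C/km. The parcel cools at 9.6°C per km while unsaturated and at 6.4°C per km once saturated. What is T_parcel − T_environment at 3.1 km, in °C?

+10.42°C (parcel warmer than environment)

Parcel:
  Dry to 1700 m: -9.6 × 0.8 km = -7.68°C, so T = -1.78°C.
  Saturated to 3100 m: -6.4 × 1.4 km = -8.96°C, so T = -10.74°C.
Environment:
  Environment to 3100 m: -12.3 × 2.2 km = -27.06°C, so T = -21.16°C.
T_parcel − T_env = -10.74 − (-21.16) = +10.42°C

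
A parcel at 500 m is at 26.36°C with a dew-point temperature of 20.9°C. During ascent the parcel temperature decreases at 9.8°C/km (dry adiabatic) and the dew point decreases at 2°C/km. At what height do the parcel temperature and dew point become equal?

T and T_d converge at 9.8 − 2 = 7.8°C per km
Height above start = (26.36 − 20.9) / 7.8 = 0.7 km
LCL altitude = 500 m + 700 m = 1200 m

1200 m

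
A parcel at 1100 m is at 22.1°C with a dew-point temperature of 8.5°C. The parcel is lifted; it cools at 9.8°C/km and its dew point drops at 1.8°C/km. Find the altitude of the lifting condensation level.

T and T_d converge at 9.8 − 1.8 = 8°C per km
Height above start = (22.1 − 8.5) / 8 = 1.7 km
LCL altitude = 1100 m + 1700 m = 2800 m

2800 m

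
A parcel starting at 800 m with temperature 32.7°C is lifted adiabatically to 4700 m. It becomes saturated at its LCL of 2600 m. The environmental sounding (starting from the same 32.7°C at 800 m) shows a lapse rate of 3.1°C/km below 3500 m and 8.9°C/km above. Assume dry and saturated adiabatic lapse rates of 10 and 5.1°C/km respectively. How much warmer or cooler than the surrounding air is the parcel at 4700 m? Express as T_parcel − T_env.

-9.66°C (parcel cooler than environment)

Parcel:
  800–2600 m, dry: Δz = 1.8 km ⇒ ΔT = -18°C; T = 14.7°C
  2600–4700 m, saturated: Δz = 2.1 km ⇒ ΔT = -10.71°C; T = 3.99°C
Environment:
  800–3500 m, environment, lower layer: Δz = 2.7 km ⇒ ΔT = -8.37°C; T = 24.33°C
  3500–4700 m, environment, upper layer: Δz = 1.2 km ⇒ ΔT = -10.68°C; T = 13.65°C
T_parcel − T_env = 3.99 − 13.65 = -9.66°C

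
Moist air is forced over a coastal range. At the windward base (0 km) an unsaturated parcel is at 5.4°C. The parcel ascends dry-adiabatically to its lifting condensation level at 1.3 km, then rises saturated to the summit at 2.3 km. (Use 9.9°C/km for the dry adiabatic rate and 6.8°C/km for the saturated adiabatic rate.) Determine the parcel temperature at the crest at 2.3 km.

-14.27°C

0 → 1300 m (dry, 9.9°C/km): ΔT = -9.9 × 1.3 = -12.87°C → T = -7.47°C
1300 → 2300 m (saturated, 6.8°C/km): ΔT = -6.8 × 1 = -6.8°C → T = -14.27°C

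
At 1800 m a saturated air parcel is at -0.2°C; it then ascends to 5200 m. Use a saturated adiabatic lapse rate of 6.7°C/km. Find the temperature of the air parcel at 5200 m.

-22.98°C

1800 → 5200 m (saturated adiabatic, 6.7°C/km): ΔT = -6.7 × 3.4 = -22.78°C → T = -22.98°C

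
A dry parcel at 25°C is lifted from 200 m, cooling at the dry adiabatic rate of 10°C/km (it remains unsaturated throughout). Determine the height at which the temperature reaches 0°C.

2700 m

Height above start = (25 − 0) / 10 = 2.5 km
Altitude = 200 m + 2500 m = 2700 m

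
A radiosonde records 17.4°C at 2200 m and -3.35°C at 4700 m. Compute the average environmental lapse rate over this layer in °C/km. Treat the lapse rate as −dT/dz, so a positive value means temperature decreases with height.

8.3°C/km

Γ = −ΔT/Δz = (17.4 − (-3.35)) / (4700 − 2200) m
  = 20.75°C / 2.5 km = 8.3°C/km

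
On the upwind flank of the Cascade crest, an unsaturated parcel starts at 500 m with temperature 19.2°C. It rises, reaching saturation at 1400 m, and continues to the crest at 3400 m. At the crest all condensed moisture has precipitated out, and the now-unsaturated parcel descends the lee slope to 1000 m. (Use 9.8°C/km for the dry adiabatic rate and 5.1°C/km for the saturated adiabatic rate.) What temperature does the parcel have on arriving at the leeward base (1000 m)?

23.7°C

Dry to 1400 m: -9.8 × 0.9 km = -8.82°C, so T = 10.38°C.
Saturated to 3400 m: -5.1 × 2 km = -10.2°C, so T = 0.18°C.
Dry descent to 1000 m: +9.8 × 2.4 km = +23.52°C, so T = 23.7°C.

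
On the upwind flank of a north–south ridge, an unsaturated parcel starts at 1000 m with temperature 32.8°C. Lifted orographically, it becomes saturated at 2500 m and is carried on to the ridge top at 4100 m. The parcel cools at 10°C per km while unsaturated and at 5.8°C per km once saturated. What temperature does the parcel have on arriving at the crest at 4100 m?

8.52°C

1000–2500 m, dry: Δz = 1.5 km ⇒ ΔT = -15°C; T = 17.8°C
2500–4100 m, saturated: Δz = 1.6 km ⇒ ΔT = -9.28°C; T = 8.52°C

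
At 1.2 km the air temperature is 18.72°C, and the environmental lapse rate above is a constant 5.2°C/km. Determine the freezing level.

4.8 km

Height above start = (18.72 − 0) / 5.2 = 3.6 km
Altitude = 1200 m + 3600 m = 4800 m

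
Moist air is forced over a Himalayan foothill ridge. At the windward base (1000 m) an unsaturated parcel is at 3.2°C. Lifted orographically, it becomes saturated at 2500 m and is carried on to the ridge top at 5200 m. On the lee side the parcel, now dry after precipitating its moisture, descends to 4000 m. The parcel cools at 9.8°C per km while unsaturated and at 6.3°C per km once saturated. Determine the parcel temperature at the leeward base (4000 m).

1000–2500 m, dry: Δz = 1.5 km ⇒ ΔT = -14.7°C; T = -11.5°C
2500–5200 m, saturated: Δz = 2.7 km ⇒ ΔT = -17.01°C; T = -28.51°C
5200–4000 m, dry descent: Δz = 1.2 km ⇒ ΔT = +11.76°C; T = -16.75°C

-16.75°C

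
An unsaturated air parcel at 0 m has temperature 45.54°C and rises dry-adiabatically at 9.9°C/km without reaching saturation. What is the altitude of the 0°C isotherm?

4600 m

Height above start = (45.54 − 0) / 9.9 = 4.6 km
Altitude = 0 m + 4600 m = 4600 m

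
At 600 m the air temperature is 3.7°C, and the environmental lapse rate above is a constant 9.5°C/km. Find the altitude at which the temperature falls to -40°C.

5200 m

Height above start = (3.7 − (-40)) / 9.5 = 4.6 km
Altitude = 600 m + 4600 m = 5200 m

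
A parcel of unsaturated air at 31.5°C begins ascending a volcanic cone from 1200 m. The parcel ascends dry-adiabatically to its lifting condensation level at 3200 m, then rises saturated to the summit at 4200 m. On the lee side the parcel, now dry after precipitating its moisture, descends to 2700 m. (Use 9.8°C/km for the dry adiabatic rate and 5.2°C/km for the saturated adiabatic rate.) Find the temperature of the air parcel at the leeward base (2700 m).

Dry to 3200 m: -9.8 × 2 km = -19.6°C, so T = 11.9°C.
Saturated to 4200 m: -5.2 × 1 km = -5.2°C, so T = 6.7°C.
Dry descent to 2700 m: +9.8 × 1.5 km = +14.7°C, so T = 21.4°C.

21.4°C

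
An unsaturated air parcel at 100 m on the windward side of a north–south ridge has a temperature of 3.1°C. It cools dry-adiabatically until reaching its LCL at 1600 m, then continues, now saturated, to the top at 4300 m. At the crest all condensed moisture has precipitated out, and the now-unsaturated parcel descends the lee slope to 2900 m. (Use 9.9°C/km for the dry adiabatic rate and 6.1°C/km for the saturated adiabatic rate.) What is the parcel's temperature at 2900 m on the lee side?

Dry to 1600 m: -9.9 × 1.5 km = -14.85°C, so T = -11.75°C.
Saturated to 4300 m: -6.1 × 2.7 km = -16.47°C, so T = -28.22°C.
Dry descent to 2900 m: +9.9 × 1.4 km = +13.86°C, so T = -14.36°C.

-14.36°C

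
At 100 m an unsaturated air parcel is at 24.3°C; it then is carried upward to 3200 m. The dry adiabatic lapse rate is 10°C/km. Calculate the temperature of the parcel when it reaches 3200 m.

-6.7°C

From 100 m to 3200 m (dry adiabatic): cools by 10 × 3.1 = 31°C, giving -6.7°C.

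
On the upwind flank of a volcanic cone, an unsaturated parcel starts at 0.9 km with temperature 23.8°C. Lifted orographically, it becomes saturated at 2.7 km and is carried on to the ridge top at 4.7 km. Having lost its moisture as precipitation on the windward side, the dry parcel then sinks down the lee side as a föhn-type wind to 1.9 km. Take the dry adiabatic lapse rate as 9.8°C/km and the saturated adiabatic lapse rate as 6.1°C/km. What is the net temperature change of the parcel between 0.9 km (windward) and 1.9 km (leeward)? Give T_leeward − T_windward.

-2.4°C

900–2700 m, dry: Δz = 1.8 km ⇒ ΔT = -17.64°C; T = 6.16°C
2700–4700 m, saturated: Δz = 2 km ⇒ ΔT = -12.2°C; T = -6.04°C
4700–1900 m, dry descent: Δz = 2.8 km ⇒ ΔT = +27.44°C; T = 21.4°C
Net change vs windward start: 21.4 − 23.8 = -2.4°C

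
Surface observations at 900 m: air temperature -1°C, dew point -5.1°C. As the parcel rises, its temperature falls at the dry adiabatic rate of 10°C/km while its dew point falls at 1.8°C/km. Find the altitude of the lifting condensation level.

1400 m

T and T_d converge at 10 − 1.8 = 8.2°C per km
Height above start = (-1 − (-5.1)) / 8.2 = 0.5 km
LCL altitude = 900 m + 500 m = 1400 m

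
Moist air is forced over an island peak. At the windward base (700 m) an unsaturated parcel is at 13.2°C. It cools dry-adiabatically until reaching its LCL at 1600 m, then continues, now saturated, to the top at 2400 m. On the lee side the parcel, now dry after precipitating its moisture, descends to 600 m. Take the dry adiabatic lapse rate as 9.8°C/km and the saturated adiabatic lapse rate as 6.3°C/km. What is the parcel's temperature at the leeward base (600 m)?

From 700 m to 1600 m (dry): cools by 9.8 × 0.9 = 8.82°C, giving 4.38°C.
From 1600 m to 2400 m (saturated): cools by 6.3 × 0.8 = 5.04°C, giving -0.66°C.
From 2400 m to 600 m (dry descent): warms by 9.8 × 1.8 = 17.64°C, giving 16.98°C.

16.98°C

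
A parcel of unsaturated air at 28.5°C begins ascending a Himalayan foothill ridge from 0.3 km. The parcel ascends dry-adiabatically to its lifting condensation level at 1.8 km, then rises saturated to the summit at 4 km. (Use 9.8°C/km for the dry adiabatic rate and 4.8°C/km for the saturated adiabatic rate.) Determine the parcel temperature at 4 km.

Dry to 1800 m: -9.8 × 1.5 km = -14.7°C, so T = 13.8°C.
Saturated to 4000 m: -4.8 × 2.2 km = -10.56°C, so T = 3.24°C.

3.24°C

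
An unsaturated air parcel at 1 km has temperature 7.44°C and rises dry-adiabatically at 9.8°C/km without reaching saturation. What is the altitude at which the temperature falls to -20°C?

3.8 km

Height above start = (7.44 − (-20)) / 9.8 = 2.8 km
Altitude = 1000 m + 2800 m = 3800 m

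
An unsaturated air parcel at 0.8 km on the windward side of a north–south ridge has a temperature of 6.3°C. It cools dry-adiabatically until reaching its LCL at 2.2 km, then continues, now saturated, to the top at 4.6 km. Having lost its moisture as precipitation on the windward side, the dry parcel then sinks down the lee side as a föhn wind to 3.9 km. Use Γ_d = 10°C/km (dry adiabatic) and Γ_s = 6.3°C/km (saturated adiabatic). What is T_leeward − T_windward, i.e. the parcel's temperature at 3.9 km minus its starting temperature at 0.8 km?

-22.12°C

Dry to 2200 m: -10 × 1.4 km = -14°C, so T = -7.7°C.
Saturated to 4600 m: -6.3 × 2.4 km = -15.12°C, so T = -22.82°C.
Dry descent to 3900 m: +10 × 0.7 km = +7°C, so T = -15.82°C.
Net change vs windward start: -15.82 − 6.3 = -22.12°C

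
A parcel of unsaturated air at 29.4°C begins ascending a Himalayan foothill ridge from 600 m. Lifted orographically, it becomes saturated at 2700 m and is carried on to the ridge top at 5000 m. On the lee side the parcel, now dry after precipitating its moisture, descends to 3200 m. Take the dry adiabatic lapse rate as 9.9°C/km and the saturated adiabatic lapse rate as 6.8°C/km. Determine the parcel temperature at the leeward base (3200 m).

Dry to 2700 m: -9.9 × 2.1 km = -20.79°C, so T = 8.61°C.
Saturated to 5000 m: -6.8 × 2.3 km = -15.64°C, so T = -7.03°C.
Dry descent to 3200 m: +9.9 × 1.8 km = +17.82°C, so T = 10.79°C.

10.79°C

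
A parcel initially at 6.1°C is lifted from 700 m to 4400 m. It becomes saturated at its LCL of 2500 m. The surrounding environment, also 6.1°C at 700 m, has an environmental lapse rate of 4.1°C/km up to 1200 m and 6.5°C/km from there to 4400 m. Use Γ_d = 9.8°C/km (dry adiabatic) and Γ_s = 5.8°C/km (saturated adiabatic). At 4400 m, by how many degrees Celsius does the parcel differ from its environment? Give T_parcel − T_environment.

Parcel:
  From 700 m to 2500 m (dry): cools by 9.8 × 1.8 = 17.64°C, giving -11.54°C.
  From 2500 m to 4400 m (saturated): cools by 5.8 × 1.9 = 11.02°C, giving -22.56°C.
Environment:
  From 700 m to 1200 m (environment, lower layer): cools by 4.1 × 0.5 = 2.05°C, giving 4.05°C.
  From 1200 m to 4400 m (environment, upper layer): cools by 6.5 × 3.2 = 20.8°C, giving -16.75°C.
T_parcel − T_env = -22.56 − (-16.75) = -5.81°C

-5.81°C (parcel cooler than environment)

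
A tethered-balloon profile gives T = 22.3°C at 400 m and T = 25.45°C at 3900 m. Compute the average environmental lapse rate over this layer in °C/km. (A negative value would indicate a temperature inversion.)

-0.9°C/km

Γ = −ΔT/Δz = (22.3 − 25.45) / (3900 − 400) m
  = -3.15°C / 3.5 km = -0.9°C/km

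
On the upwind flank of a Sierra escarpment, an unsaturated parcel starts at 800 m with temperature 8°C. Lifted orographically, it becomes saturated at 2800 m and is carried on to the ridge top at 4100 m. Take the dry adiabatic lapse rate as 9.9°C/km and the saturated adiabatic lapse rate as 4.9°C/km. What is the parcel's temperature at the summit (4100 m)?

From 800 m to 2800 m (dry): cools by 9.9 × 2 = 19.8°C, giving -11.8°C.
From 2800 m to 4100 m (saturated): cools by 4.9 × 1.3 = 6.37°C, giving -18.17°C.

-18.17°C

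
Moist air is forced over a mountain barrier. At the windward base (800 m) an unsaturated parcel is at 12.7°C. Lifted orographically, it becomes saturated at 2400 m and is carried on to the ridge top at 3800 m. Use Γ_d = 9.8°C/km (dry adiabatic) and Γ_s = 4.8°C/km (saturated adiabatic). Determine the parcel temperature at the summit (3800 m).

-9.7°C

From 800 m to 2400 m (dry): cools by 9.8 × 1.6 = 15.68°C, giving -2.98°C.
From 2400 m to 3800 m (saturated): cools by 4.8 × 1.4 = 6.72°C, giving -9.7°C.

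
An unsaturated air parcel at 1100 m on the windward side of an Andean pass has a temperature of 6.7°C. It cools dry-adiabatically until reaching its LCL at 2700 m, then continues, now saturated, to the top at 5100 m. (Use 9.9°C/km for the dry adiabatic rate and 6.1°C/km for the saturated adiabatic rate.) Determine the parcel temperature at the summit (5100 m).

1100 → 2700 m (dry, 9.9°C/km): ΔT = -9.9 × 1.6 = -15.84°C → T = -9.14°C
2700 → 5100 m (saturated, 6.1°C/km): ΔT = -6.1 × 2.4 = -14.64°C → T = -23.78°C

-23.78°C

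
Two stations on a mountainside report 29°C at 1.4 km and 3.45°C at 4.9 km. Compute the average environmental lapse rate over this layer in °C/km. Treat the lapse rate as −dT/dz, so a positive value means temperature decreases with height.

Γ = −ΔT/Δz = (29 − 3.45) / (4900 − 1400) m
  = 25.55°C / 3.5 km = 7.3°C/km

7.3°C/km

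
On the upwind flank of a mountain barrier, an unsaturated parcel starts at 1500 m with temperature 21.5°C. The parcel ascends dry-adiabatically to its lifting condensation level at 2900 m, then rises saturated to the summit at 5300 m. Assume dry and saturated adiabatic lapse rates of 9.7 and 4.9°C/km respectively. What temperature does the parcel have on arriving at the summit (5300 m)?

1500–2900 m, dry: Δz = 1.4 km ⇒ ΔT = -13.58°C; T = 7.92°C
2900–5300 m, saturated: Δz = 2.4 km ⇒ ΔT = -11.76°C; T = -3.84°C

-3.84°C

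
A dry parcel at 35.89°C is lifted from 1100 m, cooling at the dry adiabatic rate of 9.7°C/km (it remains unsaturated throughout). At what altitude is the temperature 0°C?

Height above start = (35.89 − 0) / 9.7 = 3.7 km
Altitude = 1100 m + 3700 m = 4800 m

4800 m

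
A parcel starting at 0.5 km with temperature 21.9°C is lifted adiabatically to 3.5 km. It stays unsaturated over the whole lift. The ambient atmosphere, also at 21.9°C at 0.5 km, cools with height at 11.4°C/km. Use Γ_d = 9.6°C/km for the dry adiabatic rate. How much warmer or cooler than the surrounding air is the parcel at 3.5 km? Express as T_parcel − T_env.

+5.4°C (parcel warmer than environment)

Parcel:
  Dry to 3500 m: -9.6 × 3 km = -28.8°C, so T = -6.9°C.
Environment:
  Environment to 3500 m: -11.4 × 3 km = -34.2°C, so T = -12.3°C.
T_parcel − T_env = -6.9 − (-12.3) = +5.4°C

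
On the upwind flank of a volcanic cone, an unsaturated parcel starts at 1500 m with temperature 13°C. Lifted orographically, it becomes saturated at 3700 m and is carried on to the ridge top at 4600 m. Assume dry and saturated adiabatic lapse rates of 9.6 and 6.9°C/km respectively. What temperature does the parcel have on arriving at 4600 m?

-14.33°C

Dry to 3700 m: -9.6 × 2.2 km = -21.12°C, so T = -8.12°C.
Saturated to 4600 m: -6.9 × 0.9 km = -6.21°C, so T = -14.33°C.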